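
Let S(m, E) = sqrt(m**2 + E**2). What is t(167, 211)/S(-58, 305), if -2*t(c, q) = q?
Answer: -211*sqrt(96389)/192778 ≈ -0.33981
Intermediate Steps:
S(m, E) = sqrt(E**2 + m**2)
t(c, q) = -q/2
t(167, 211)/S(-58, 305) = (-1/2*211)/(sqrt(305**2 + (-58)**2)) = -211/(2*sqrt(93025 + 3364)) = -211*sqrt(96389)/96389/2 = -211*sqrt(96389)/192778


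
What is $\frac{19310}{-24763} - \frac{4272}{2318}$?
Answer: $- \frac{75274058}{28700317} \approx -2.6228$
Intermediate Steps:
$\frac{19310}{-24763} - \frac{4272}{2318} = 19310 \left(- \frac{1}{24763}\right) - \frac{2136}{1159} = - \frac{19310}{24763} - \frac{2136}{1159} = - \frac{75274058}{28700317}$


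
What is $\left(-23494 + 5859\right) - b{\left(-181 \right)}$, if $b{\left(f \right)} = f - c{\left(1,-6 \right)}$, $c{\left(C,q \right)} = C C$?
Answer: $-17453$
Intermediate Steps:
$c{\left(C,q \right)} = C^{2}$
$b{\left(f \right)} = -1 + f$ ($b{\left(f \right)} = f - 1^{2} = f - 1 = -1 + f$)
$\left(-23494 + 5859\right) - b{\left(-181 \right)} = \left(-23494 + 5859\right) - \left(-1 - 181\right) = -17635 - -182 = -17635 + 182 = -17453$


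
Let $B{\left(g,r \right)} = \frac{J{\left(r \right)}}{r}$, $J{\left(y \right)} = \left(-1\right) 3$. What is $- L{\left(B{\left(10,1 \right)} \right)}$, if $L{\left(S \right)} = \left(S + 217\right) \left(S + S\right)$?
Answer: $1284$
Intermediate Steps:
$J{\left(y \right)} = -3$
$B{\left(g,r \right)} = - \frac{3}{r}$
$L{\left(S \right)} = 2 S \left(217 + S\right)$ ($L{\left(S \right)} = \left(217 + S\right) 2 S = 2 S \left(217 + S\right)$)
$- L{\left(B{\left(10,1 \right)} \right)} = - 2 \left(- \frac{3}{1}\right) \left(217 - \frac{3}{1}\right) = - 2 \left(\left(-3\right) 1\right) \left(217 - 3\right) = - 2 \left(-3\right) \left(217 - 3\right) = - 2 \left(-3\right) 214 = \left(-1\right) \left(-1284\right) = 1284$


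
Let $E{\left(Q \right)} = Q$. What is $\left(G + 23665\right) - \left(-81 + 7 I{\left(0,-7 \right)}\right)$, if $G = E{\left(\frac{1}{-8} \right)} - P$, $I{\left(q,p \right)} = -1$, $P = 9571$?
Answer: $\frac{113455}{8} \approx 14182.0$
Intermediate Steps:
$G = - \frac{76569}{8}$ ($G = \frac{1}{-8} - 9571 = - \frac{1}{8} - 9571 = - \frac{76569}{8} \approx -9571.1$)
$\left(G + 23665\right) - \left(-81 + 7 I{\left(0,-7 \right)}\right) = \left(- \frac{76569}{8} + 23665\right) + \left(81 - -7\right) = \frac{112751}{8} + \left(81 + 7\right) = \frac{112751}{8} + 88 = \frac{113455}{8}$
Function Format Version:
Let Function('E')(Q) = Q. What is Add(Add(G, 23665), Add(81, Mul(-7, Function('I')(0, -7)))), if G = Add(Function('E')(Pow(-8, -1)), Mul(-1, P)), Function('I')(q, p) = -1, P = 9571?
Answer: Rational(113455, 8) ≈ 14182.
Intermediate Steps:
G = Rational(-76569, 8) (G = Add(Pow(-8, -1), Mul(-1, 9571)) = Add(Rational(-1, 8), -9571) = Rational(-76569, 8) ≈ -9571.1)
Add(Add(G, 23665), Add(81, Mul(-7, Function('I')(0, -7)))) = Add(Add(Rational(-76569, 8), 23665), Add(81, Mul(-7, -1))) = Add(Rational(112751, 8), Add(81, 7)) = Add(Rational(112751, 8), 88) = Rational(113455, 8)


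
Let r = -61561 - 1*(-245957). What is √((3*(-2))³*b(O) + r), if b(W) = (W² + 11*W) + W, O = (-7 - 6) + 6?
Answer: 2*√47989 ≈ 438.13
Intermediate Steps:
O = -7 (O = -13 + 6 = -7)
r = 184396 (r = -61561 + 245957 = 184396)
b(W) = W² + 12*W
√((3*(-2))³*b(O) + r) = √((3*(-2))³*(-7*(12 - 7)) + 184396) = √((-6)³*(-7*5) + 184396) = √(-216*(-35) + 184396) = √(7560 + 184396) = √191956 = 2*√47989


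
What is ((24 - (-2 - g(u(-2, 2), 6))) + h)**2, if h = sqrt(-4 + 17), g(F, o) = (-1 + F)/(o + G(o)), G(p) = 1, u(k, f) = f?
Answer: 34126/49 + 366*sqrt(13)/7 ≈ 884.97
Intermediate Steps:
g(F, o) = (-1 + F)/(1 + o) (g(F, o) = (-1 + F)/(o + 1) = (-1 + F)/(1 + o))
h = sqrt(13) ≈ 3.6056
((24 - (-2 - g(u(-2, 2), 6))) + h)**2 = ((24 - (-2 - (-1 + 2)/(1 + 6))) + sqrt(13))**2 = ((24 - (-2 - 1/7)) + sqrt(13))**2 = ((24 - 1*(-15/7)) + sqrt(13))**2 = ((24 + 15/7) + sqrt(13))**2 = (183/7 + sqrt(13))**2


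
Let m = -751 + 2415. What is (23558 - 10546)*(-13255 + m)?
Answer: -150822092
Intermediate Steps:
m = 1664
(23558 - 10546)*(-13255 + m) = (23558 - 10546)*(-13255 + 1664) = 13012*(-11591) = -150822092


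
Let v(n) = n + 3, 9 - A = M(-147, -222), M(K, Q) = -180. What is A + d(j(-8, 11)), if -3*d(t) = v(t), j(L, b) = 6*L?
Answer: 204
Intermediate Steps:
A = 189 (A = 9 - 1*(-180) = 9 + 180 = 189)
v(n) = 3 + n
d(t) = -1 - t/3 (d(t) = -(3 + t)/3 = -1 - t/3)
A + d(j(-8, 11)) = 189 + (-1 - 2*(-8)) = 189 + (-1 - ⅓*(-48)) = 189 + (-1 + 16) = 189 + 15 = 204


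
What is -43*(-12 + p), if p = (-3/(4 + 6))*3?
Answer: 5547/10 ≈ 554.70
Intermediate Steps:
p = -9/10 (p = (-3/10)*3 = ((⅒)*(-3))*3 = -3/10*3 = -9/10 ≈ -0.90000)
-43*(-12 + p) = -43*(-12 - 9/10) = -43*(-129/10) = 5547/10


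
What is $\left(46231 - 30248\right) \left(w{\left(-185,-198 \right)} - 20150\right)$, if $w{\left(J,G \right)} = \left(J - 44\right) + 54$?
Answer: $-324854475$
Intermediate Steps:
$w{\left(J,G \right)} = 10 + J$ ($w{\left(J,G \right)} = \left(-44 + J\right) + 54 = 10 + J$)
$\left(46231 - 30248\right) \left(w{\left(-185,-198 \right)} - 20150\right) = \left(46231 - 30248\right) \left(\left(10 - 185\right) - 20150\right) = 15983 \left(-175 - 20150\right) = 15983 \left(-20325\right) = -324854475$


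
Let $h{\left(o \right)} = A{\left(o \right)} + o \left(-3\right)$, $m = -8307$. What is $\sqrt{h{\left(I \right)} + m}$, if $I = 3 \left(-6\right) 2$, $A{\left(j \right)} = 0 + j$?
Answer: $3 i \sqrt{915} \approx 90.747 i$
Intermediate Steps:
$A{\left(j \right)} = j$
$I = -36$ ($I = \left(-18\right) 2 = -36$)
$h{\left(o \right)} = - 2 o$ ($h{\left(o \right)} = o + o \left(-3\right) = o - 3 o = - 2 o$)
$\sqrt{h{\left(I \right)} + m} = \sqrt{\left(-2\right) \left(-36\right) - 8307} = \sqrt{72 - 8307} = \sqrt{-8235} = 3 i \sqrt{915}$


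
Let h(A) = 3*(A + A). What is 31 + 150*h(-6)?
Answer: -5369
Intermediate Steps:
h(A) = 6*A (h(A) = 3*(2*A) = 6*A)
31 + 150*h(-6) = 31 + 150*(6*(-6)) = 31 + 150*(-36) = 31 - 5400 = -5369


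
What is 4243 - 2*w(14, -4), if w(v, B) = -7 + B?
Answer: 4265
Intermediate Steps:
4243 - 2*w(14, -4) = 4243 - 2*(-7 - 4) = 4243 - 2*(-11) = 4243 + 22 = 4265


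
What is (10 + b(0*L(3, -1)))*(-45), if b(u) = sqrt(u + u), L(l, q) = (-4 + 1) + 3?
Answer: -450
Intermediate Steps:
L(l, q) = 0 (L(l, q) = -3 + 3 = 0)
b(u) = sqrt(2)*sqrt(u) (b(u) = sqrt(2*u) = sqrt(2)*sqrt(u))
(10 + b(0*L(3, -1)))*(-45) = (10 + sqrt(2)*sqrt(0*0))*(-45) = (10 + sqrt(2)*sqrt(0))*(-45) = (10 + sqrt(2)*0)*(-45) = (10 + 0)*(-45) = 10*(-45) = -450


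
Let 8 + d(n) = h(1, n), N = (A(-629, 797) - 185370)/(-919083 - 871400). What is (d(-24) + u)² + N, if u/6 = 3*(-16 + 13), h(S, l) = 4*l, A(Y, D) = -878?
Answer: 44697803860/1790483 ≈ 24964.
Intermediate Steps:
N = 186248/1790483 (N = (-878 - 185370)/(-919083 - 871400) = -186248/(-1790483) = -186248*(-1/1790483) = 186248/1790483 ≈ 0.10402)
d(n) = -8 + 4*n
u = -54 (u = 6*(3*(-16 + 13)) = 6*(3*(-3)) = 6*(-9) = -54)
(d(-24) + u)² + N = ((-8 + 4*(-24)) - 54)² + 186248/1790483 = ((-8 - 96) - 54)² + 186248/1790483 = (-104 - 54)² + 186248/1790483 = (-158)² + 186248/1790483 = 24964 + 186248/1790483 = 44697803860/1790483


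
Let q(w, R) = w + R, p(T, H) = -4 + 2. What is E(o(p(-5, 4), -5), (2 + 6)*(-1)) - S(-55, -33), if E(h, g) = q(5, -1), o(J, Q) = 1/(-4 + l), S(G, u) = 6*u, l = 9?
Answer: 202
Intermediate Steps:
p(T, H) = -2
o(J, Q) = ⅕ (o(J, Q) = 1/(-4 + 9) = 1/5 = ⅕)
q(w, R) = R + w
E(h, g) = 4 (E(h, g) = -1 + 5 = 4)
E(o(p(-5, 4), -5), (2 + 6)*(-1)) - S(-55, -33) = 4 - 6*(-33) = 4 - 1*(-198) = 4 + 198 = 202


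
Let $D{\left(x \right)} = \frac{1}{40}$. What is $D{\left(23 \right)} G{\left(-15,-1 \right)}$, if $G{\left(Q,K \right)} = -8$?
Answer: $- \frac{1}{5} \approx -0.2$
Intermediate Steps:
$D{\left(x \right)} = \frac{1}{40}$
$D{\left(23 \right)} G{\left(-15,-1 \right)} = \frac{1}{40} \left(-8\right) = - \frac{1}{5}$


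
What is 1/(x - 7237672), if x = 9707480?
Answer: 1/2469808 ≈ 4.0489e-7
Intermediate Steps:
1/(x - 7237672) = 1/(9707480 - 7237672) = 1/2469808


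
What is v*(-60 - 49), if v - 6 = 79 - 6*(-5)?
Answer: -12535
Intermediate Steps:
v = 115 (v = 6 + (79 - 6*(-5)) = 6 + (79 + 30) = 6 + 109 = 115)
v*(-60 - 49) = 115*(-60 - 49) = 115*(-109) = -12535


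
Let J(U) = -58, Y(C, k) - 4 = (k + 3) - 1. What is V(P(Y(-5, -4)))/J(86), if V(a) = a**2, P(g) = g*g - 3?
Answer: -1/58 ≈ -0.017241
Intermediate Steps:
Y(C, k) = 6 + k (Y(C, k) = 4 + ((k + 3) - 1) = 4 + ((3 + k) - 1) = 4 + (2 + k) = 6 + k)
P(g) = -3 + g**2 (P(g) = g**2 - 3 = -3 + g**2)
V(P(Y(-5, -4)))/J(86) = (-3 + (6 - 4)**2)**2/(-58) = (-3 + 2**2)**2*(-1/58) = (-3 + 4)**2*(-1/58) = 1**2*(-1/58) = 1*(-1/58) = -1/58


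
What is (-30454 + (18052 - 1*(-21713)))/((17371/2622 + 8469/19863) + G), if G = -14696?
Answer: -53880466494/85001331685 ≈ -0.63388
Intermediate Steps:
(-30454 + (18052 - 1*(-21713)))/((17371/2622 + 8469/19863) + G) = (-30454 + (18052 - 1*(-21713)))/((17371/2622 + 8469/19863) - 14696) = (-30454 + (18052 + 21713))/((17371*(1/2622) + 8469*(1/19863)) - 14696) = (-30454 + 39765)/((17371/2622 + 941/2207) - 14696) = 9311/(40805099/5786754 - 14696) = 9311/(-85001331685/5786754) = 9311*(-5786754/85001331685) = -53880466494/85001331685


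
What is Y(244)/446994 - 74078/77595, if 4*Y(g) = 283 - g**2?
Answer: -5075830469/5138444360 ≈ -0.98781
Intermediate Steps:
Y(g) = 283/4 - g**2/4 (Y(g) = (283 - g**2)/4 = 283/4 - g**2/4)
Y(244)/446994 - 74078/77595 = (283/4 - 1/4*244**2)/446994 - 74078/77595 = (283/4 - 1/4*59536)*(1/446994) - 74078*1/77595 = (283/4 - 14884)*(1/446994) - 74078/77595 = -59253/4*1/446994 - 74078/77595 = -19751/595992 - 74078/77595 = -5075830469/5138444360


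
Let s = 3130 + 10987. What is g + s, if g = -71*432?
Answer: -16555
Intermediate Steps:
g = -30672
s = 14117
g + s = -30672 + 14117 = -16555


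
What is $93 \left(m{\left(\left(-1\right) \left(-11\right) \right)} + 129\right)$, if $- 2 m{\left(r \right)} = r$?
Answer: $\frac{22971}{2} \approx 11486.0$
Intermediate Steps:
$m{\left(r \right)} = - \frac{r}{2}$
$93 \left(m{\left(\left(-1\right) \left(-11\right) \right)} + 129\right) = 93 \left(- \frac{\left(-1\right) \left(-11\right)}{2} + 129\right) = 93 \left(\left(- \frac{1}{2}\right) 11 + 129\right) = 93 \left(- \frac{11}{2} + 129\right) = 93 \cdot \frac{247}{2} = \frac{22971}{2}$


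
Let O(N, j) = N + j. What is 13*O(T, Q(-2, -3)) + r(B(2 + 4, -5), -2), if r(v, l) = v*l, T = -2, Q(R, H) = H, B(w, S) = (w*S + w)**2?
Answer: -1217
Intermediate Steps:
B(w, S) = (w + S*w)**2 (B(w, S) = (S*w + w)**2 = (w + S*w)**2)
r(v, l) = l*v
13*O(T, Q(-2, -3)) + r(B(2 + 4, -5), -2) = 13*(-2 - 3) - 2*(2 + 4)**2*(1 - 5)**2 = 13*(-5) - 2*6**2*(-4)**2 = -65 - 72*16 = -65 - 2*576 = -65 - 1152 = -1217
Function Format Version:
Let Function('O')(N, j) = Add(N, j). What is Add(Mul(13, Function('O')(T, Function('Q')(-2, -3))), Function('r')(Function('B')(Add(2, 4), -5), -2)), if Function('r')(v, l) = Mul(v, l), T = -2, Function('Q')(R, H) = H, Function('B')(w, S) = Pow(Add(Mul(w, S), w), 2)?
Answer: -1217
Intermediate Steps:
Function('B')(w, S) = Pow(Add(w, Mul(S, w)), 2) (Function('B')(w, S) = Pow(Add(Mul(S, w), w), 2) = Pow(Add(w, Mul(S, w)), 2))
Function('r')(v, l) = Mul(l, v)
Add(Mul(13, Function('O')(T, Function('Q')(-2, -3))), Function('r')(Function('B')(Add(2, 4), -5), -2)) = Add(Mul(13, Add(-2, -3)), Mul(-2, Mul(Pow(Add(2, 4), 2), Pow(Add(1, -5), 2)))) = Add(Mul(13, -5), Mul(-2, Mul(Pow(6, 2), Pow(-4, 2)))) = Add(-65, Mul(-2, Mul(36, 16))) = Add(-65, Mul(-2, 576)) = Add(-65, -1152) = -1217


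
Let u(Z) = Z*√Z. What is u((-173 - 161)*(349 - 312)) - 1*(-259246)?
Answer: 259246 - 12358*I*√12358 ≈ 2.5925e+5 - 1.3738e+6*I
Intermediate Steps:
u(Z) = Z^(3/2)
u((-173 - 161)*(349 - 312)) - 1*(-259246) = ((-173 - 161)*(349 - 312))^(3/2) - 1*(-259246) = (-334*37)^(3/2) + 259246 = (-12358)^(3/2) + 259246 = -12358*I*√12358 + 259246 = 259246 - 12358*I*√12358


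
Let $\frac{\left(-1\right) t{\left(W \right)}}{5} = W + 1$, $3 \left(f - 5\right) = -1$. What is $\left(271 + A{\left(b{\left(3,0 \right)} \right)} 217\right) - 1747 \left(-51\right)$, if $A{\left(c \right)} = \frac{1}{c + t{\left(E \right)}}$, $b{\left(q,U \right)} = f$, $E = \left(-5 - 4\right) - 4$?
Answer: $\frac{17338043}{194} \approx 89371.0$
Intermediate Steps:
$E = -13$ ($E = -9 - 4 = -13$)
$f = \frac{14}{3}$ ($f = 5 + \frac{1}{3} \left(-1\right) = 5 - \frac{1}{3} = \frac{14}{3} \approx 4.6667$)
$b{\left(q,U \right)} = \frac{14}{3}$
$t{\left(W \right)} = -5 - 5 W$ ($t{\left(W \right)} = - 5 \left(W + 1\right) = - 5 \left(1 + W\right) = -5 - 5 W$)
$A{\left(c \right)} = \frac{1}{60 + c}$ ($A{\left(c \right)} = \frac{1}{c - -60} = \frac{1}{c + \left(-5 + 65\right)} = \frac{1}{c + 60} = \frac{1}{60 + c}$)
$\left(271 + A{\left(b{\left(3,0 \right)} \right)} 217\right) - 1747 \left(-51\right) = \left(271 + \frac{1}{60 + \frac{14}{3}} \cdot 217\right) - 1747 \left(-51\right) = \left(271 + \frac{1}{\frac{194}{3}} \cdot 217\right) - -89097 = \left(271 + \frac{3}{194} \cdot 217\right) + 89097 = \left(271 + \frac{651}{194}\right) + 89097 = \frac{53225}{194} + 89097 = \frac{17338043}{194}$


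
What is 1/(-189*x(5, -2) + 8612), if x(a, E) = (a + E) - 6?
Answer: 1/9179 ≈ 0.00010894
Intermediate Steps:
x(a, E) = -6 + E + a (x(a, E) = (E + a) - 6 = -6 + E + a)
1/(-189*x(5, -2) + 8612) = 1/(-189*(-6 - 2 + 5) + 8612) = 1/(-189*(-3) + 8612) = 1/(567 + 8612) = 1/9179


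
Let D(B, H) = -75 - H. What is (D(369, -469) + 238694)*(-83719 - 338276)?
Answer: -100893940560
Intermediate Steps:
(D(369, -469) + 238694)*(-83719 - 338276) = ((-75 - 1*(-469)) + 238694)*(-83719 - 338276) = ((-75 + 469) + 238694)*(-421995) = (394 + 238694)*(-421995) = 239088*(-421995) = -100893940560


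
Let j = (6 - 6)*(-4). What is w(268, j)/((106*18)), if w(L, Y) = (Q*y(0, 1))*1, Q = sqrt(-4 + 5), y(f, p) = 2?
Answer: 1/954 ≈ 0.0010482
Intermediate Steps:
Q = 1 (Q = sqrt(1) = 1)
j = 0 (j = 0*(-4) = 0)
w(L, Y) = 2 (w(L, Y) = (1*2)*1 = 2*1 = 2)
w(268, j)/((106*18)) = 2/((106*18)) = 2/1908 = 2*(1/1908) = 1/954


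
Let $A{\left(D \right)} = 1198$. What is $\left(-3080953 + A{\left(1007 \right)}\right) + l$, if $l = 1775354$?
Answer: $-1304401$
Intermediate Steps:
$\left(-3080953 + A{\left(1007 \right)}\right) + l = \left(-3080953 + 1198\right) + 1775354 = -3079755 + 1775354 = -1304401$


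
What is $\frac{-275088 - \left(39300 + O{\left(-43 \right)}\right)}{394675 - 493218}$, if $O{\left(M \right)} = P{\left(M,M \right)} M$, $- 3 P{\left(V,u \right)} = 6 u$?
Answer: $\frac{310690}{98543} \approx 3.1528$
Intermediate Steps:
$P{\left(V,u \right)} = - 2 u$ ($P{\left(V,u \right)} = - \frac{6 u}{3} = - 2 u$)
$O{\left(M \right)} = - 2 M^{2}$ ($O{\left(M \right)} = - 2 M M = - 2 M^{2}$)
$\frac{-275088 - \left(39300 + O{\left(-43 \right)}\right)}{394675 - 493218} = \frac{-275088 - \left(39300 - 2 \left(-43\right)^{2}\right)}{394675 - 493218} = \frac{-275088 - \left(39300 - 3698\right)}{-98543} = \left(-275088 - 35602\right) \left(- \frac{1}{98543}\right) = \left(-310690\right) \left(- \frac{1}{98543}\right) = \frac{310690}{98543}$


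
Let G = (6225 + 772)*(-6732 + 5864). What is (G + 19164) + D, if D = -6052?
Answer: -6060284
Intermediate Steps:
G = -6073396 (G = 6997*(-868) = -6073396)
(G + 19164) + D = (-6073396 + 19164) - 6052 = -6054232 - 6052 = -6060284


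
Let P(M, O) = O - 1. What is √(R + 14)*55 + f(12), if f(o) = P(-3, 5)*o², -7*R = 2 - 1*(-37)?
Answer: 576 + 55*√413/7 ≈ 735.68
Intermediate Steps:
P(M, O) = -1 + O
R = -39/7 (R = -(2 - 1*(-37))/7 = -(2 + 37)/7 = -⅐*39 = -39/7 ≈ -5.5714)
f(o) = 4*o² (f(o) = (-1 + 5)*o² = 4*o²)
√(R + 14)*55 + f(12) = √(-39/7 + 14)*55 + 4*12² = √(59/7)*55 + 4*144 = (√413/7)*55 + 576 = 55*√413/7 + 576 = 576 + 55*√413/7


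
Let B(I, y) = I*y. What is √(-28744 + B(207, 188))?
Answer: 2*√2543 ≈ 100.86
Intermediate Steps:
√(-28744 + B(207, 188)) = √(-28744 + 207*188) = √(-28744 + 38916) = √10172 = 2*√2543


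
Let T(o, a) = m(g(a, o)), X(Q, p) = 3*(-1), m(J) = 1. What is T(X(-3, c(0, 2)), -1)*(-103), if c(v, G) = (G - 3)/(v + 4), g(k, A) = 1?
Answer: -103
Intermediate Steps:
c(v, G) = (-3 + G)/(4 + v)
X(Q, p) = -3
T(o, a) = 1
T(X(-3, c(0, 2)), -1)*(-103) = 1*(-103) = -103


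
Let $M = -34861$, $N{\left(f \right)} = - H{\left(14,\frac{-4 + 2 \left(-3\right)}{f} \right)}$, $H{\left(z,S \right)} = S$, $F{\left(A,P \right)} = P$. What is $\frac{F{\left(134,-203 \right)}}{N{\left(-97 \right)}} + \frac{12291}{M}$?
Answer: $\frac{686325041}{348610} \approx 1968.7$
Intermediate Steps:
$N{\left(f \right)} = \frac{10}{f}$ ($N{\left(f \right)} = - \frac{-4 + 2 \left(-3\right)}{f} = - \frac{-4 - 6}{f} = - \frac{-10}{f} = \frac{10}{f}$)
$\frac{F{\left(134,-203 \right)}}{N{\left(-97 \right)}} + \frac{12291}{M} = - \frac{203}{10 \frac{1}{-97}} + \frac{12291}{-34861} = - \frac{203}{10 \left(- \frac{1}{97}\right)} + 12291 \left(- \frac{1}{34861}\right) = - \frac{203}{- \frac{10}{97}} - \frac{12291}{34861} = \left(-203\right) \left(- \frac{97}{10}\right) - \frac{12291}{34861} = \frac{19691}{10} - \frac{12291}{34861} = \frac{686325041}{348610}$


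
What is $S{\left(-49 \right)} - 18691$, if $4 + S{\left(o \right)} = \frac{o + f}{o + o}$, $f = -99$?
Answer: $- \frac{915981}{49} \approx -18694.0$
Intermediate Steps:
$S{\left(o \right)} = -4 + \frac{-99 + o}{2 o}$ ($S{\left(o \right)} = -4 + \frac{o - 99}{o + o} = -4 + \frac{-99 + o}{2 o}$)
$S{\left(-49 \right)} - 18691 = \frac{-99 - -343}{2 \left(-49\right)} - 18691 = \frac{1}{2} \left(- \frac{1}{49}\right) \left(-99 + 343\right) - 18691 = \frac{1}{2} \left(- \frac{1}{49}\right) 244 - 18691 = - \frac{122}{49} - 18691 = - \frac{915981}{49}$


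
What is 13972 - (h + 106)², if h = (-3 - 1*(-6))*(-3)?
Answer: 4563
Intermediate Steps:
h = -9 (h = (-3 + 6)*(-3) = 3*(-3) = -9)
13972 - (h + 106)² = 13972 - (-9 + 106)² = 13972 - 1*97² = 13972 - 1*9409 = 13972 - 9409 = 4563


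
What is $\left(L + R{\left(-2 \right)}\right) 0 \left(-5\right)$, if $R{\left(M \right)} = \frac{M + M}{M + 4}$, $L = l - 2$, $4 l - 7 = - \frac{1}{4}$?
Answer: $0$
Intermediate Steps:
$l = \frac{27}{16}$ ($l = \frac{7}{4} + \frac{\left(-1\right) \frac{1}{4}}{4} = \frac{7}{4} + \frac{1}{4} \left(- \frac{1}{4}\right) = \frac{7}{4} - \frac{1}{16} = \frac{27}{16} \approx 1.6875$)
$L = - \frac{5}{16}$ ($L = \frac{27}{16} - 2 = - \frac{5}{16} \approx -0.3125$)
$R{\left(M \right)} = \frac{2 M}{4 + M}$
$\left(L + R{\left(-2 \right)}\right) 0 \left(-5\right) = \left(- \frac{5}{16} + 2 \left(-2\right) \frac{1}{4 - 2}\right) 0 \left(-5\right) = \left(- \frac{5}{16} + 2 \left(-2\right) \frac{1}{2}\right) 0 \left(-5\right) = \left(- \frac{5}{16} - 2\right) 0 \left(-5\right) = \left(- \frac{37}{16}\right) 0 \left(-5\right) = 0 \left(-5\right) = 0$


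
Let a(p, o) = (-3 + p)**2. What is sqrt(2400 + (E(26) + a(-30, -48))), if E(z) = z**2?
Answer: 7*sqrt(85) ≈ 64.537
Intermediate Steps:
sqrt(2400 + (E(26) + a(-30, -48))) = sqrt(2400 + (26**2 + (-3 - 30)**2)) = sqrt(2400 + (676 + (-33)**2)) = sqrt(2400 + (676 + 1089)) = sqrt(2400 + 1765) = sqrt(4165) = 7*sqrt(85)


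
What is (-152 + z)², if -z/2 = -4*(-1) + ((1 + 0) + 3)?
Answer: 28224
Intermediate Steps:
z = -16 (z = -2*(-4*(-1) + ((1 + 0) + 3)) = -2*(4 + (1 + 3)) = -2*(4 + 4) = -2*8 = -16)
(-152 + z)² = (-152 - 16)² = (-168)² = 28224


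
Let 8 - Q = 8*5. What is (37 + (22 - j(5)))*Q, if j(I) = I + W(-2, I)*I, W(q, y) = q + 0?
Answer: -2048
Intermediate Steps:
W(q, y) = q
Q = -32 (Q = 8 - 8*5 = 8 - 1*40 = 8 - 40 = -32)
j(I) = -I (j(I) = I - 2*I = -I)
(37 + (22 - j(5)))*Q = (37 + (22 - (-1)*5))*(-32) = (37 + (22 - 1*(-5)))*(-32) = (37 + (22 + 5))*(-32) = (37 + 27)*(-32) = 64*(-32) = -2048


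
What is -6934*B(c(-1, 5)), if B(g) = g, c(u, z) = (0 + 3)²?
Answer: -62406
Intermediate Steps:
c(u, z) = 9 (c(u, z) = 3² = 9)
-6934*B(c(-1, 5)) = -6934*9 = -62406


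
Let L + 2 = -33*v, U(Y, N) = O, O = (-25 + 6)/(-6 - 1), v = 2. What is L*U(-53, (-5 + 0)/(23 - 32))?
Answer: -1292/7 ≈ -184.57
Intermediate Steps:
O = 19/7 (O = -19/(-7) = -19*(-⅐) = 19/7 ≈ 2.7143)
U(Y, N) = 19/7
L = -68 (L = -2 - 33*2 = -2 - 66 = -68)
L*U(-53, (-5 + 0)/(23 - 32)) = -68*19/7 = -1292/7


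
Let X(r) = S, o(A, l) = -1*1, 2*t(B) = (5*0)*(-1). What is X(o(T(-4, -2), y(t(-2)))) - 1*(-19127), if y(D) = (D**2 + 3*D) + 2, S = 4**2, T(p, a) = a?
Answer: 19143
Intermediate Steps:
S = 16
t(B) = 0 (t(B) = ((5*0)*(-1))/2 = (0*(-1))/2 = (1/2)*0 = 0)
y(D) = 2 + D**2 + 3*D
o(A, l) = -1
X(r) = 16
X(o(T(-4, -2), y(t(-2)))) - 1*(-19127) = 16 - 1*(-19127) = 16 + 19127 = 19143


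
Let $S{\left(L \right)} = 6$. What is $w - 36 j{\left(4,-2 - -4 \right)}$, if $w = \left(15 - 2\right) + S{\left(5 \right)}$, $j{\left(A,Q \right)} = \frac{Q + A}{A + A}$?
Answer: $-8$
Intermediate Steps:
$j{\left(A,Q \right)} = \frac{A + Q}{2 A}$
$w = 19$ ($w = \left(15 - 2\right) + 6 = 13 + 6 = 19$)
$w - 36 j{\left(4,-2 - -4 \right)} = 19 - 36 \frac{4 - -2}{2 \cdot 4} = 19 - 36 \cdot \frac{1}{2} \cdot \frac{1}{4} \left(4 + \left(-2 + 4\right)\right) = 19 - 36 \cdot \frac{1}{2} \cdot \frac{1}{4} \left(4 + 2\right) = 19 - 36 \cdot \frac{1}{2} \cdot \frac{1}{4} \cdot 6 = 19 - 27 = -8$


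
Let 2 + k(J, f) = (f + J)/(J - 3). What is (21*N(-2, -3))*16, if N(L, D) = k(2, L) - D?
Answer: 336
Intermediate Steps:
k(J, f) = -2 + (J + f)/(-3 + J) (k(J, f) = -2 + (f + J)/(J - 3) = -2 + (J + f)/(-3 + J))
N(L, D) = -4 - D - L (N(L, D) = (6 + L - 1*2)/(-3 + 2) - D = (6 + L - 2)/(-1) - D = -(4 + L) - D = (-4 - L) - D = -4 - D - L)
(21*N(-2, -3))*16 = (21*(-4 - 1*(-3) - 1*(-2)))*16 = (21*(-4 + 3 + 2))*16 = (21*1)*16 = 21*16 = 336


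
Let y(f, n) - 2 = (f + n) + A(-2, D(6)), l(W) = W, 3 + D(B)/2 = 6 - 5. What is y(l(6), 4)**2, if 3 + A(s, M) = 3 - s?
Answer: 196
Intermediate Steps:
D(B) = -4 (D(B) = -6 + 2*(6 - 5) = -6 + 2*1 = -6 + 2 = -4)
A(s, M) = -s (A(s, M) = -3 + (3 - s) = -s)
y(f, n) = 4 + f + n (y(f, n) = 2 + ((f + n) - 1*(-2)) = 2 + ((f + n) + 2) = 2 + (2 + f + n) = 4 + f + n)
y(l(6), 4)**2 = (4 + 6 + 4)**2 = 14**2 = 196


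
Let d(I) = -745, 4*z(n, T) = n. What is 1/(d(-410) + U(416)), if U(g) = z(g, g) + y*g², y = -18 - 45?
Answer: -1/10903169 ≈ -9.1716e-8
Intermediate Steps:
z(n, T) = n/4
y = -63
U(g) = -63*g² + g/4 (U(g) = g/4 - 63*g² = -63*g² + g/4)
1/(d(-410) + U(416)) = 1/(-745 + (¼)*416*(1 - 252*416)) = 1/(-745 + (¼)*416*(1 - 104832)) = 1/(-745 + (¼)*416*(-104831)) = 1/(-745 - 10902424) = 1/(-10903169) = -1/10903169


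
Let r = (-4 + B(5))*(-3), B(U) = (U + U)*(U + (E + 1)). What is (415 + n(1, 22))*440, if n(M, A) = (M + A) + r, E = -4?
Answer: 171600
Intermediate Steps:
B(U) = 2*U*(-3 + U) (B(U) = (U + U)*(U + (-4 + 1)) = (2*U)*(U - 3) = (2*U)*(-3 + U) = 2*U*(-3 + U))
r = -48 (r = (-4 + 2*5*(-3 + 5))*(-3) = (-4 + 2*5*2)*(-3) = (-4 + 20)*(-3) = 16*(-3) = -48)
n(M, A) = -48 + A + M (n(M, A) = (M + A) - 48 = (A + M) - 48 = -48 + A + M)
(415 + n(1, 22))*440 = (415 + (-48 + 22 + 1))*440 = (415 - 25)*440 = 390*440 = 171600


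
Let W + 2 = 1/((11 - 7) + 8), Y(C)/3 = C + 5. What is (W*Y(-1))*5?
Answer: -115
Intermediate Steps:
Y(C) = 15 + 3*C (Y(C) = 3*(C + 5) = 3*(5 + C) = 15 + 3*C)
W = -23/12 (W = -2 + 1/((11 - 7) + 8) = -2 + 1/(4 + 8) = -2 + 1/12 = -23/12 ≈ -1.9167)
(W*Y(-1))*5 = -23*(15 + 3*(-1))/12*5 = -23*(15 - 3)/12*5 = -23/12*12*5 = -23*5 = -115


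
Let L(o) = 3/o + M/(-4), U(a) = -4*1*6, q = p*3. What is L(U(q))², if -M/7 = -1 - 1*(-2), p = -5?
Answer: 169/64 ≈ 2.6406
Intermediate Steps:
M = -7 (M = -7*(-1 - 1*(-2)) = -7*(-1 + 2) = -7*1 = -7)
q = -15 (q = -5*3 = -15)
U(a) = -24 (U(a) = -4*6 = -24)
L(o) = 7/4 + 3/o (L(o) = 3/o - 7/(-4) = 3/o - 7*(-¼) = 3/o + 7/4 = 7/4 + 3/o)
L(U(q))² = (7/4 + 3/(-24))² = (7/4 + 3*(-1/24))² = (7/4 - ⅛)² = (13/8)² = 169/64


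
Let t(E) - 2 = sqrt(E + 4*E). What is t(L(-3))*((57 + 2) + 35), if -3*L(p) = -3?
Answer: 188 + 94*sqrt(5) ≈ 398.19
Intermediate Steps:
L(p) = 1 (L(p) = -1/3*(-3) = 1)
t(E) = 2 + sqrt(5)*sqrt(E) (t(E) = 2 + sqrt(E + 4*E) = 2 + sqrt(5*E) = 2 + sqrt(5)*sqrt(E))
t(L(-3))*((57 + 2) + 35) = (2 + sqrt(5)*sqrt(1))*((57 + 2) + 35) = (2 + sqrt(5)*1)*(59 + 35) = (2 + sqrt(5))*94 = 188 + 94*sqrt(5)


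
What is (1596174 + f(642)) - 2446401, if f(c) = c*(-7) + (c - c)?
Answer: -854721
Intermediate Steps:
f(c) = -7*c (f(c) = -7*c + 0 = -7*c)
(1596174 + f(642)) - 2446401 = (1596174 - 7*642) - 2446401 = (1596174 - 4494) - 2446401 = 1591680 - 2446401 = -854721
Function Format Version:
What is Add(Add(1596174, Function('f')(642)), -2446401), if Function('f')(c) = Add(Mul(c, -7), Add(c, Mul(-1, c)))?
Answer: -854721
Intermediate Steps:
Function('f')(c) = Mul(-7, c) (Function('f')(c) = Add(Mul(-7, c), 0) = Mul(-7, c))
Add(Add(1596174, Function('f')(642)), -2446401) = Add(Add(1596174, Mul(-7, 642)), -2446401) = Add(Add(1596174, -4494), -2446401) = Add(1591680, -2446401) = -854721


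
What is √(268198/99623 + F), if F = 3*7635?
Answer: √227352937154099/99623 ≈ 151.35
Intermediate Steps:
F = 22905
√(268198/99623 + F) = √(268198/99623 + 22905) = √(2282133013/99623) = √227352937154099/99623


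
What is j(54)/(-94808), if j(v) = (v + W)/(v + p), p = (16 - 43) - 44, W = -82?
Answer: -1/57562 ≈ -1.7373e-5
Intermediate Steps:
p = -71 (p = -27 - 44 = -71)
j(v) = (-82 + v)/(-71 + v) (j(v) = (v - 82)/(v - 71) = (-82 + v)/(-71 + v))
j(54)/(-94808) = ((-82 + 54)/(-71 + 54))/(-94808) = (-28/(-17))*(-1/94808) = -1/17*(-28)*(-1/94808) = (28/17)*(-1/94808) = -1/57562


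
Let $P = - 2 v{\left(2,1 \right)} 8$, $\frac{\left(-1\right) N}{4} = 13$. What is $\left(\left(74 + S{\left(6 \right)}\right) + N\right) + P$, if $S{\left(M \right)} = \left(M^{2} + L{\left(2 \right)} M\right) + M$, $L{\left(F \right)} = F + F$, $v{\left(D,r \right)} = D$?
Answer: $56$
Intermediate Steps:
$L{\left(F \right)} = 2 F$
$N = -52$ ($N = \left(-4\right) 13 = -52$)
$S{\left(M \right)} = M^{2} + 5 M$ ($S{\left(M \right)} = \left(M^{2} + 2 \cdot 2 M\right) + M = \left(M^{2} + 4 M\right) + M = M^{2} + 5 M$)
$P = -32$ ($P = \left(-2\right) 2 \cdot 8 = \left(-4\right) 8 = -32$)
$\left(\left(74 + S{\left(6 \right)}\right) + N\right) + P = \left(\left(74 + 6 \left(5 + 6\right)\right) - 52\right) - 32 = \left(\left(74 + 6 \cdot 11\right) - 52\right) - 32 = \left(\left(74 + 66\right) - 52\right) - 32 = \left(140 - 52\right) - 32 = 88 - 32 = 56$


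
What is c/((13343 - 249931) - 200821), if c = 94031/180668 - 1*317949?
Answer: 57443115901/79025809212 ≈ 0.72689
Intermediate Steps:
c = -57443115901/180668 (c = 94031*(1/180668) - 317949 = 94031/180668 - 317949 = -57443115901/180668 ≈ -3.1795e+5)
c/((13343 - 249931) - 200821) = -57443115901/(180668*((13343 - 249931) - 200821)) = -57443115901/(180668*(-236588 - 200821)) = -57443115901/180668/(-437409) = -57443115901/180668*(-1/437409) = 57443115901/79025809212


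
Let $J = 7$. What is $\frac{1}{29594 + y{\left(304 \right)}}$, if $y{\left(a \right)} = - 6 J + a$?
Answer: $\frac{1}{29856} \approx 3.3494 \cdot 10^{-5}$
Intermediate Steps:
$y{\left(a \right)} = -42 + a$ ($y{\left(a \right)} = \left(-6\right) 7 + a = -42 + a$)
$\frac{1}{29594 + y{\left(304 \right)}} = \frac{1}{29594 + \left(-42 + 304\right)} = \frac{1}{29594 + 262} = \frac{1}{29856}$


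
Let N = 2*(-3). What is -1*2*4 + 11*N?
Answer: -74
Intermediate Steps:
N = -6
-1*2*4 + 11*N = -1*2*4 + 11*(-6) = -2*4 - 66 = -8 - 66 = -74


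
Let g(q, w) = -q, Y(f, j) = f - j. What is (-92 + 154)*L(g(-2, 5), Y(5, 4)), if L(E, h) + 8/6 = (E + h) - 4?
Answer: -434/3 ≈ -144.67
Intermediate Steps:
L(E, h) = -16/3 + E + h (L(E, h) = -4/3 + ((E + h) - 4) = -4/3 + (-4 + E + h) = -16/3 + E + h)
(-92 + 154)*L(g(-2, 5), Y(5, 4)) = (-92 + 154)*(-16/3 - 1*(-2) + (5 - 1*4)) = 62*(-16/3 + 2 + (5 - 4)) = 62*(-16/3 + 2 + 1) = 62*(-7/3) = -434/3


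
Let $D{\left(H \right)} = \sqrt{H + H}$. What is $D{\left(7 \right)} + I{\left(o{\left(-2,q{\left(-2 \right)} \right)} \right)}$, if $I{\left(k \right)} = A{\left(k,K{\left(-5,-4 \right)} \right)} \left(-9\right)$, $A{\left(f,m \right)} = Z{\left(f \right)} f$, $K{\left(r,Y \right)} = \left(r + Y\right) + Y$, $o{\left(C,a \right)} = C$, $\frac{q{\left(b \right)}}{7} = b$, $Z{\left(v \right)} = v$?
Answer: $-36 + \sqrt{14} \approx -32.258$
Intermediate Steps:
$q{\left(b \right)} = 7 b$
$D{\left(H \right)} = \sqrt{2} \sqrt{H}$ ($D{\left(H \right)} = \sqrt{2 H} = \sqrt{2} \sqrt{H}$)
$K{\left(r,Y \right)} = r + 2 Y$ ($K{\left(r,Y \right)} = \left(Y + r\right) + Y = r + 2 Y$)
$A{\left(f,m \right)} = f^{2}$ ($A{\left(f,m \right)} = f f = f^{2}$)
$I{\left(k \right)} = - 9 k^{2}$ ($I{\left(k \right)} = k^{2} \left(-9\right) = - 9 k^{2}$)
$D{\left(7 \right)} + I{\left(o{\left(-2,q{\left(-2 \right)} \right)} \right)} = \sqrt{2} \sqrt{7} - 9 \left(-2\right)^{2} = \sqrt{14} - 36 = -36 + \sqrt{14}$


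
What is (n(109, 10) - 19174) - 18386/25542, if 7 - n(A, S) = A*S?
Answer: -258711340/12771 ≈ -20258.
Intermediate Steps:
n(A, S) = 7 - A*S
(n(109, 10) - 19174) - 18386/25542 = ((7 - 1*109*10) - 19174) - 18386/25542 = ((7 - 1090) - 19174) - 18386*1/25542 = (-1083 - 19174) - 9193/12771 = -20257 - 9193/12771 = -258711340/12771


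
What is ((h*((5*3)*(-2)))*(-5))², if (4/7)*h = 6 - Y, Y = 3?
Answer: 2480625/4 ≈ 6.2016e+5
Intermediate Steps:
h = 21/4 (h = 7*(6 - 1*3)/4 = 7*(6 - 3)/4 = (7/4)*3 = 21/4 ≈ 5.2500)
((h*((5*3)*(-2)))*(-5))² = ((21*((5*3)*(-2))/4)*(-5))² = ((21*(15*(-2))/4)*(-5))² = (((21/4)*(-30))*(-5))² = (-315/2*(-5))² = (1575/2)² = 2480625/4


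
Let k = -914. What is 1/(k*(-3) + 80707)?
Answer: 1/83449 ≈ 1.1983e-5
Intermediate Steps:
1/(k*(-3) + 80707) = 1/(-914*(-3) + 80707) = 1/(2742 + 80707) = 1/83449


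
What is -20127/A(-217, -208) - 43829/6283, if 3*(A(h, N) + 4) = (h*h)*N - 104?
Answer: -47656597421/6837738636 ≈ -6.9696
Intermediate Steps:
A(h, N) = -116/3 + N*h²/3 (A(h, N) = -4 + ((h*h)*N - 104)/3 = -4 + (h²*N - 104)/3 = -4 + (N*h² - 104)/3 = -4 + (-104 + N*h²)/3 = -4 + (-104/3 + N*h²/3) = -116/3 + N*h²/3)
-20127/A(-217, -208) - 43829/6283 = -20127/(-116/3 + (⅓)*(-208)*(-217)²) - 43829/6283 = -20127/(-116/3 + (⅓)*(-208)*47089) - 43829*1/6283 = -20127/(-116/3 - 9794512/3) - 43829/6283 = -20127/(-3264876) - 43829/6283 = -20127*(-1/3264876) - 43829/6283 = 6709/1088292 - 43829/6283 = -47656597421/6837738636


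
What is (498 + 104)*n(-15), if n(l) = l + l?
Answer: -18060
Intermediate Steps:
n(l) = 2*l
(498 + 104)*n(-15) = (498 + 104)*(2*(-15)) = 602*(-30) = -18060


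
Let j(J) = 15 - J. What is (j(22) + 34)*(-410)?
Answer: -11070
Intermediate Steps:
(j(22) + 34)*(-410) = ((15 - 1*22) + 34)*(-410) = ((15 - 22) + 34)*(-410) = (-7 + 34)*(-410) = 27*(-410) = -11070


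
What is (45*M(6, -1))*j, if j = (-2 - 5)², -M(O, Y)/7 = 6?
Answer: -92610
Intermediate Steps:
M(O, Y) = -42 (M(O, Y) = -7*6 = -42)
j = 49 (j = (-7)² = 49)
(45*M(6, -1))*j = (45*(-42))*49 = -1890*49 = -92610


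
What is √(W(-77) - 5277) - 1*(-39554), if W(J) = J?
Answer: 39554 + I*√5354 ≈ 39554.0 + 73.171*I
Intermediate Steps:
√(W(-77) - 5277) - 1*(-39554) = √(-77 - 5277) - 1*(-39554) = √(-5354) + 39554 = I*√5354 + 39554 = 39554 + I*√5354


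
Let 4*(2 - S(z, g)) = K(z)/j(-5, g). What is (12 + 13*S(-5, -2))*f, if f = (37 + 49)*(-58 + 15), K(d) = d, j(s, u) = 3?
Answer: -963329/6 ≈ -1.6055e+5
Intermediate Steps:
f = -3698 (f = 86*(-43) = -3698)
S(z, g) = 2 - z/12 (S(z, g) = 2 - z/(4*3) = 2 - z/12)
(12 + 13*S(-5, -2))*f = (12 + 13*(2 - 1/12*(-5)))*(-3698) = (12 + 13*(2 + 5/12))*(-3698) = (12 + 13*(29/12))*(-3698) = (12 + 377/12)*(-3698) = (521/12)*(-3698) = -963329/6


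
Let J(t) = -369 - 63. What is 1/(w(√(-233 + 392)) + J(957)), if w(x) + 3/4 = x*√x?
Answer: -1/(1731/4 - 159^(¾)) ≈ -0.0025775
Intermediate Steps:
J(t) = -432
w(x) = -¾ + x^(3/2) (w(x) = -¾ + x*√x = -¾ + x^(3/2))
1/(w(√(-233 + 392)) + J(957)) = 1/((-¾ + (√(-233 + 392))^(3/2)) - 432) = 1/((-¾ + (√159)^(3/2)) - 432) = 1/((-¾ + 159^(¾)) - 432) = 1/(-1731/4 + 159^(¾))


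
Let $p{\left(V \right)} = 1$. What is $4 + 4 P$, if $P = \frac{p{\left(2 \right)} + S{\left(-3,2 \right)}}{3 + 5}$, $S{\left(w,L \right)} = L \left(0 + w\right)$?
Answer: $\frac{3}{2} \approx 1.5$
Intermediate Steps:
$S{\left(w,L \right)} = L w$
$P = - \frac{5}{8}$ ($P = \frac{1 + 2 \left(-3\right)}{3 + 5} = \frac{1 - 6}{8} = \left(-5\right) \frac{1}{8} = - \frac{5}{8} \approx -0.625$)
$4 + 4 P = 4 + 4 \left(- \frac{5}{8}\right) = 4 - \frac{5}{2} = \frac{3}{2}$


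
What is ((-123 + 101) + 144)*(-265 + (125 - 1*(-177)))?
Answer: 4514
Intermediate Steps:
((-123 + 101) + 144)*(-265 + (125 - 1*(-177))) = (-22 + 144)*(-265 + (125 + 177)) = 122*(-265 + 302) = 122*37 = 4514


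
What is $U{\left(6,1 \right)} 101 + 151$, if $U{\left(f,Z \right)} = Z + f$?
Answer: $858$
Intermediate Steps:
$U{\left(6,1 \right)} 101 + 151 = \left(1 + 6\right) 101 + 151 = 7 \cdot 101 + 151 = 707 + 151 = 858$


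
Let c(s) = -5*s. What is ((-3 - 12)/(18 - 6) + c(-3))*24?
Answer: 330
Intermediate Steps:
((-3 - 12)/(18 - 6) + c(-3))*24 = ((-3 - 12)/(18 - 6) - 5*(-3))*24 = (-15/12 + 15)*24 = (-15*1/12 + 15)*24 = (-5/4 + 15)*24 = (55/4)*24 = 330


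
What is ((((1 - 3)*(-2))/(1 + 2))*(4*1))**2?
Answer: 256/9 ≈ 28.444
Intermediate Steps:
((((1 - 3)*(-2))/(1 + 2))*(4*1))**2 = (((-2*(-2))/3)*4)**2 = (((1/3)*4)*4)**2 = ((4/3)*4)**2 = (16/3)**2 = 256/9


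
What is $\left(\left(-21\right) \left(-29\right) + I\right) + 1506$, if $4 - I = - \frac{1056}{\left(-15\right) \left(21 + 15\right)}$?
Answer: $\frac{95267}{45} \approx 2117.0$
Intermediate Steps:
$I = \frac{92}{45}$ ($I = 4 - - \frac{1056}{\left(-15\right) \left(21 + 15\right)} = 4 - - \frac{1056}{\left(-15\right) 36} = 4 - - \frac{1056}{-540} = 4 - \left(-1056\right) \left(- \frac{1}{540}\right) = 4 - \frac{88}{45} = \frac{92}{45} \approx 2.0444$)
$\left(\left(-21\right) \left(-29\right) + I\right) + 1506 = \left(\left(-21\right) \left(-29\right) + \frac{92}{45}\right) + 1506 = \left(609 + \frac{92}{45}\right) + 1506 = \frac{27497}{45} + 1506 = \frac{95267}{45}$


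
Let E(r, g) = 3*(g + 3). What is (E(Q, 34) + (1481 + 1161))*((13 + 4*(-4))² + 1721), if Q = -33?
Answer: 4762690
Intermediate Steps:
E(r, g) = 9 + 3*g (E(r, g) = 3*(3 + g) = 9 + 3*g)
(E(Q, 34) + (1481 + 1161))*((13 + 4*(-4))² + 1721) = ((9 + 3*34) + (1481 + 1161))*((13 + 4*(-4))² + 1721) = ((9 + 102) + 2642)*((13 - 16)² + 1721) = (111 + 2642)*((-3)² + 1721) = 2753*(9 + 1721) = 2753*1730 = 4762690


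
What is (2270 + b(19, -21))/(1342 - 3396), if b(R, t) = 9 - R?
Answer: -1130/1027 ≈ -1.1003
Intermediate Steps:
(2270 + b(19, -21))/(1342 - 3396) = (2270 + (9 - 1*19))/(1342 - 3396) = (2270 + (9 - 19))/(-2054) = (2270 - 10)*(-1/2054) = 2260*(-1/2054) = -1130/1027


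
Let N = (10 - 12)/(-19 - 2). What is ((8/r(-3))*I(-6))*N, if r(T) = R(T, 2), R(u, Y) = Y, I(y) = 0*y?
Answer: 0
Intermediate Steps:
I(y) = 0
r(T) = 2
N = 2/21 (N = -2/(-21) = -2*(-1/21) = 2/21 ≈ 0.095238)
((8/r(-3))*I(-6))*N = ((8/2)*0)*(2/21) = ((8*(½))*0)*(2/21) = (4*0)*(2/21) = 0*(2/21) = 0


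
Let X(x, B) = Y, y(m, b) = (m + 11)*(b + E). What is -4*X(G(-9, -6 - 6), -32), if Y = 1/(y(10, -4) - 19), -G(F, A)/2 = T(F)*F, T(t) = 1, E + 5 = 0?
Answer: 1/52 ≈ 0.019231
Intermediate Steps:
E = -5 (E = -5 + 0 = -5)
y(m, b) = (-5 + b)*(11 + m) (y(m, b) = (m + 11)*(b - 5) = (11 + m)*(-5 + b) = (-5 + b)*(11 + m))
G(F, A) = -2*F
Y = -1/208 (Y = 1/((-55 - 5*10 + 11*(-4) - 4*10) - 19) = 1/((-55 - 50 - 44 - 40) - 19) = 1/(-189 - 19) = 1/(-208) = -1/208 ≈ -0.0048077)
X(x, B) = -1/208
-4*X(G(-9, -6 - 6), -32) = -4*(-1/208) = 1/52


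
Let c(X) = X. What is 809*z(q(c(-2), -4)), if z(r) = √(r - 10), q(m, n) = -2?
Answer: 1618*I*√3 ≈ 2802.5*I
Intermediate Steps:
z(r) = √(-10 + r)
809*z(q(c(-2), -4)) = 809*√(-10 - 2) = 809*√(-12) = 809*(2*I*√3) = 1618*I*√3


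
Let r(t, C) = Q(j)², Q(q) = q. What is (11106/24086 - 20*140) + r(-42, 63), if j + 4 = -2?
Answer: -33281299/12043 ≈ -2763.5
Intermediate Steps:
j = -6 (j = -4 - 2 = -6)
r(t, C) = 36 (r(t, C) = (-6)² = 36)
(11106/24086 - 20*140) + r(-42, 63) = (11106/24086 - 20*140) + 36 = (11106*(1/24086) - 2800) + 36 = (5553/12043 - 2800) + 36 = -33714847/12043 + 36 = -33281299/12043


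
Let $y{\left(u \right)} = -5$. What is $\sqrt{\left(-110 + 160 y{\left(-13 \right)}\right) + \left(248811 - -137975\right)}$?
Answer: $2 \sqrt{96469} \approx 621.19$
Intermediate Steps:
$\sqrt{\left(-110 + 160 y{\left(-13 \right)}\right) + \left(248811 - -137975\right)} = \sqrt{\left(-110 + 160 \left(-5\right)\right) + \left(248811 - -137975\right)} = \sqrt{\left(-110 - 800\right) + \left(248811 + 137975\right)} = \sqrt{-910 + 386786} = \sqrt{385876} = 2 \sqrt{96469}$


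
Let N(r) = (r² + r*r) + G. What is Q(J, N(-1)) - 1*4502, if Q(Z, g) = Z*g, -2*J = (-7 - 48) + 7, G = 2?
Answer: -4406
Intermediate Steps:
N(r) = 2 + 2*r² (N(r) = (r² + r*r) + 2 = (r² + r²) + 2 = 2*r² + 2 = 2 + 2*r²)
J = 24 (J = -((-7 - 48) + 7)/2 = -(-55 + 7)/2 = -½*(-48) = 24)
Q(J, N(-1)) - 1*4502 = 24*(2 + 2*(-1)²) - 1*4502 = 24*(2 + 2*1) - 4502 = 24*(2 + 2) - 4502 = 24*4 - 4502 = 96 - 4502 = -4406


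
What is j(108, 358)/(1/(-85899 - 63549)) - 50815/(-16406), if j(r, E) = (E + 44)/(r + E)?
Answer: -492808781593/3822598 ≈ -1.2892e+5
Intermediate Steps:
j(r, E) = (44 + E)/(E + r)
j(108, 358)/(1/(-85899 - 63549)) - 50815/(-16406) = ((44 + 358)/(358 + 108))/(1/(-85899 - 63549)) - 50815/(-16406) = (402/466)/(1/(-149448)) - 50815*(-1/16406) = ((1/466)*402)/(-1/149448) + 50815/16406 = (201/233)*(-149448) + 50815/16406 = -30039048/233 + 50815/16406 = -492808781593/3822598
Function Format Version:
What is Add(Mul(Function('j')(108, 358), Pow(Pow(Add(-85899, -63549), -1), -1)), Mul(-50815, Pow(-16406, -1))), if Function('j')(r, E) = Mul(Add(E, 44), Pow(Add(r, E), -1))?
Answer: Rational(-492808781593, 3822598) ≈ -1.2892e+5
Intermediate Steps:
Function('j')(r, E) = Mul(Pow(Add(E, r), -1), Add(44, E)) (Function('j')(r, E) = Mul(Add(44, E), Pow(Add(E, r), -1)) = Mul(Pow(Add(E, r), -1), Add(44, E)))
Add(Mul(Function('j')(108, 358), Pow(Pow(Add(-85899, -63549), -1), -1)), Mul(-50815, Pow(-16406, -1))) = Add(Mul(Mul(Pow(Add(358, 108), -1), Add(44, 358)), Pow(Pow(Add(-85899, -63549), -1), -1)), Mul(-50815, Pow(-16406, -1))) = Add(Mul(Mul(Pow(466, -1), 402), Pow(Pow(-149448, -1), -1)), Mul(-50815, Rational(-1, 16406))) = Add(Mul(Mul(Rational(1, 466), 402), Pow(Rational(-1, 149448), -1)), Rational(50815, 16406)) = Add(Mul(Rational(201, 233), -149448), Rational(50815, 16406)) = Add(Rational(-30039048, 233), Rational(50815, 16406)) = Rational(-492808781593, 3822598)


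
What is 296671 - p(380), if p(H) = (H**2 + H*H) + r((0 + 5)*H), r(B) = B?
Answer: 5971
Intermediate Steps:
p(H) = 2*H**2 + 5*H (p(H) = (H**2 + H*H) + (0 + 5)*H = (H**2 + H**2) + 5*H = 2*H**2 + 5*H)
296671 - p(380) = 296671 - 380*(5 + 2*380) = 296671 - 380*(5 + 760) = 296671 - 380*765 = 296671 - 1*290700 = 296671 - 290700 = 5971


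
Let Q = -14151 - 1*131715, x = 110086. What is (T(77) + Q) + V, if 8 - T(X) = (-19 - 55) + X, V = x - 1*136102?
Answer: -171877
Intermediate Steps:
V = -26016 (V = 110086 - 1*136102 = 110086 - 136102 = -26016)
T(X) = 82 - X (T(X) = 8 - ((-19 - 55) + X) = 8 - (-74 + X) = 8 + (74 - X) = 82 - X)
Q = -145866 (Q = -14151 - 131715 = -145866)
(T(77) + Q) + V = ((82 - 1*77) - 145866) - 26016 = ((82 - 77) - 145866) - 26016 = (5 - 145866) - 26016 = -145861 - 26016 = -171877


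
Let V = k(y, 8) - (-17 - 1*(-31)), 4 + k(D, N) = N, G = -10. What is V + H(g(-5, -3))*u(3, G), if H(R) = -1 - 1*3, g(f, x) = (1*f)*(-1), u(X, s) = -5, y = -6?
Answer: 10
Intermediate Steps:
k(D, N) = -4 + N
g(f, x) = -f (g(f, x) = f*(-1) = -f)
V = -10 (V = (-4 + 8) - (-17 - 1*(-31)) = 4 - (-17 + 31) = 4 - 1*14 = 4 - 14 = -10)
H(R) = -4 (H(R) = -1 - 3 = -4)
V + H(g(-5, -3))*u(3, G) = -10 - 4*(-5) = -10 + 20 = 10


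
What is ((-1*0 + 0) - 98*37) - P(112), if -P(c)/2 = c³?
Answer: 2806230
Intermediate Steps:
P(c) = -2*c³
((-1*0 + 0) - 98*37) - P(112) = ((-1*0 + 0) - 98*37) - (-2)*112³ = ((0 + 0) - 3626) - (-2)*1404928 = (0 - 3626) - 1*(-2809856) = -3626 + 2809856 = 2806230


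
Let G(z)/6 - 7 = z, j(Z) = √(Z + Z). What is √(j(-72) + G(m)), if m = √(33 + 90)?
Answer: √(42 + 6*√123 + 12*I) ≈ 10.434 + 0.57503*I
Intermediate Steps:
m = √123 ≈ 11.091
j(Z) = √2*√Z (j(Z) = √(2*Z) = √2*√Z)
G(z) = 42 + 6*z
√(j(-72) + G(m)) = √(√2*√(-72) + (42 + 6*√123)) = √(√2*(6*I*√2) + (42 + 6*√123)) = √(12*I + (42 + 6*√123)) = √(42 + 6*√123 + 12*I)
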